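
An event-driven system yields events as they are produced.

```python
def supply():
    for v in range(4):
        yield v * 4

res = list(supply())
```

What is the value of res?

Step 1: For each v in range(4), yield v * 4:
  v=0: yield 0 * 4 = 0
  v=1: yield 1 * 4 = 4
  v=2: yield 2 * 4 = 8
  v=3: yield 3 * 4 = 12
Therefore res = [0, 4, 8, 12].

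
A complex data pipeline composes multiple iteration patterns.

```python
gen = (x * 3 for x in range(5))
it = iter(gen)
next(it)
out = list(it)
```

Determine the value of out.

Step 1: Generator produces [0, 3, 6, 9, 12].
Step 2: next(it) consumes first element (0).
Step 3: list(it) collects remaining: [3, 6, 9, 12].
Therefore out = [3, 6, 9, 12].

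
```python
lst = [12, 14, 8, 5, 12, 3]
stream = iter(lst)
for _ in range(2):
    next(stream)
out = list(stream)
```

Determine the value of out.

Step 1: Create iterator over [12, 14, 8, 5, 12, 3].
Step 2: Advance 2 positions (consuming [12, 14]).
Step 3: list() collects remaining elements: [8, 5, 12, 3].
Therefore out = [8, 5, 12, 3].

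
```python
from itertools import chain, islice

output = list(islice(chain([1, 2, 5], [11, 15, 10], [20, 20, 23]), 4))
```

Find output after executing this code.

Step 1: chain([1, 2, 5], [11, 15, 10], [20, 20, 23]) = [1, 2, 5, 11, 15, 10, 20, 20, 23].
Step 2: islice takes first 4 elements: [1, 2, 5, 11].
Therefore output = [1, 2, 5, 11].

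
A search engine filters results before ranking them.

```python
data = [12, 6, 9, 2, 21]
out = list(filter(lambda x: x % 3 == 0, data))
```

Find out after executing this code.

Step 1: Filter elements divisible by 3:
  12 % 3 = 0: kept
  6 % 3 = 0: kept
  9 % 3 = 0: kept
  2 % 3 = 2: removed
  21 % 3 = 0: kept
Therefore out = [12, 6, 9, 21].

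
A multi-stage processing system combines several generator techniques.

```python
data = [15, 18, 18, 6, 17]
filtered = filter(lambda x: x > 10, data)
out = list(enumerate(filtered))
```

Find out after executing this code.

Step 1: Filter [15, 18, 18, 6, 17] for > 10: [15, 18, 18, 17].
Step 2: enumerate re-indexes from 0: [(0, 15), (1, 18), (2, 18), (3, 17)].
Therefore out = [(0, 15), (1, 18), (2, 18), (3, 17)].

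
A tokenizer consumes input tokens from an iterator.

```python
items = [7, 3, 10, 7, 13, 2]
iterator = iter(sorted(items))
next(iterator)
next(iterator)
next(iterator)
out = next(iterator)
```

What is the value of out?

Step 1: sorted([7, 3, 10, 7, 13, 2]) = [2, 3, 7, 7, 10, 13].
Step 2: Create iterator and skip 3 elements.
Step 3: next() returns 7.
Therefore out = 7.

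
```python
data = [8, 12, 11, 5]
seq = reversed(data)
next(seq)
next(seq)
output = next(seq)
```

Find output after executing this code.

Step 1: reversed([8, 12, 11, 5]) gives iterator: [5, 11, 12, 8].
Step 2: First next() = 5, second next() = 11.
Step 3: Third next() = 12.
Therefore output = 12.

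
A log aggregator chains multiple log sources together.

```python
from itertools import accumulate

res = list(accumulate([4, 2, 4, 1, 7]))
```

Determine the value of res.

Step 1: accumulate computes running sums:
  + 4 = 4
  + 2 = 6
  + 4 = 10
  + 1 = 11
  + 7 = 18
Therefore res = [4, 6, 10, 11, 18].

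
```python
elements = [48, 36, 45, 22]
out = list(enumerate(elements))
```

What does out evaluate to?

Step 1: enumerate pairs each element with its index:
  (0, 48)
  (1, 36)
  (2, 45)
  (3, 22)
Therefore out = [(0, 48), (1, 36), (2, 45), (3, 22)].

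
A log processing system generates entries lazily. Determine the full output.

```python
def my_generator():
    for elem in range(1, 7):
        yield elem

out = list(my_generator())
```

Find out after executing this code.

Step 1: The generator yields each value from range(1, 7).
Step 2: list() consumes all yields: [1, 2, 3, 4, 5, 6].
Therefore out = [1, 2, 3, 4, 5, 6].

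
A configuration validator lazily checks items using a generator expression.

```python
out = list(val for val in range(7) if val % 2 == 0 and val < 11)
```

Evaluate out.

Step 1: Filter range(7) where val % 2 == 0 and val < 11:
  val=0: both conditions met, included
  val=1: excluded (1 % 2 != 0)
  val=2: both conditions met, included
  val=3: excluded (3 % 2 != 0)
  val=4: both conditions met, included
  val=5: excluded (5 % 2 != 0)
  val=6: both conditions met, included
Therefore out = [0, 2, 4, 6].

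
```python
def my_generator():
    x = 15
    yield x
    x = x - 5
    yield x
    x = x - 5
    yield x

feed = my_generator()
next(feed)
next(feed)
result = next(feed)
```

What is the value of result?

Step 1: Trace through generator execution:
  Yield 1: x starts at 15, yield 15
  Yield 2: x = 15 - 5 = 10, yield 10
  Yield 3: x = 10 - 5 = 5, yield 5
Step 2: First next() gets 15, second next() gets the second value, third next() yields 5.
Therefore result = 5.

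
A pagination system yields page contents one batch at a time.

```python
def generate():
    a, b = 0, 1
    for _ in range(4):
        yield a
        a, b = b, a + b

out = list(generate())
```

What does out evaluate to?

Step 1: Fibonacci-like sequence starting with a=0, b=1:
  Iteration 1: yield a=0, then a,b = 1,1
  Iteration 2: yield a=1, then a,b = 1,2
  Iteration 3: yield a=1, then a,b = 2,3
  Iteration 4: yield a=2, then a,b = 3,5
Therefore out = [0, 1, 1, 2].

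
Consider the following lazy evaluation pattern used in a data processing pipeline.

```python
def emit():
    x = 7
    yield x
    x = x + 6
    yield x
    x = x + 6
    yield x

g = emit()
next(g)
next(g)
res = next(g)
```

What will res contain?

Step 1: Trace through generator execution:
  Yield 1: x starts at 7, yield 7
  Yield 2: x = 7 + 6 = 13, yield 13
  Yield 3: x = 13 + 6 = 19, yield 19
Step 2: First next() gets 7, second next() gets the second value, third next() yields 19.
Therefore res = 19.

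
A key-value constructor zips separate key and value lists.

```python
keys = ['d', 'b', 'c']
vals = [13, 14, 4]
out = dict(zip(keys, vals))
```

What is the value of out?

Step 1: zip pairs keys with values:
  'd' -> 13
  'b' -> 14
  'c' -> 4
Therefore out = {'d': 13, 'b': 14, 'c': 4}.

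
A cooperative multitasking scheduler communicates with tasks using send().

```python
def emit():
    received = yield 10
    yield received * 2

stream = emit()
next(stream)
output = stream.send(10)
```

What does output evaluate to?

Step 1: next(stream) advances to first yield, producing 10.
Step 2: send(10) resumes, received = 10.
Step 3: yield received * 2 = 10 * 2 = 20.
Therefore output = 20.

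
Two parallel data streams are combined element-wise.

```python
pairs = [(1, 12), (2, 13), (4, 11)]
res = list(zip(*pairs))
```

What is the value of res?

Step 1: zip(*pairs) transposes: unzips [(1, 12), (2, 13), (4, 11)] into separate sequences.
Step 2: First elements: (1, 2, 4), second elements: (12, 13, 11).
Therefore res = [(1, 2, 4), (12, 13, 11)].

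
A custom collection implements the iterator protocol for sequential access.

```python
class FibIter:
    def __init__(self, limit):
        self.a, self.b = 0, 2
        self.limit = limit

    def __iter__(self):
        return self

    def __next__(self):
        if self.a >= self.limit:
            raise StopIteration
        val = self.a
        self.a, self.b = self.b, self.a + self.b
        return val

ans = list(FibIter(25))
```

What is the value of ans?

Step 1: Fibonacci-like sequence (a=0, b=2) until >= 25:
  Yield 0, then a,b = 2,2
  Yield 2, then a,b = 2,4
  Yield 2, then a,b = 4,6
  Yield 4, then a,b = 6,10
  Yield 6, then a,b = 10,16
  Yield 10, then a,b = 16,26
  Yield 16, then a,b = 26,42
Step 2: 26 >= 25, stop.
Therefore ans = [0, 2, 2, 4, 6, 10, 16].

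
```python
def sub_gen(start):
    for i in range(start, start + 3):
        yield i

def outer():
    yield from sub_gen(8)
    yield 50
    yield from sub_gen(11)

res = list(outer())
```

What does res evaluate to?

Step 1: outer() delegates to sub_gen(8):
  yield 8
  yield 9
  yield 10
Step 2: yield 50
Step 3: Delegates to sub_gen(11):
  yield 11
  yield 12
  yield 13
Therefore res = [8, 9, 10, 50, 11, 12, 13].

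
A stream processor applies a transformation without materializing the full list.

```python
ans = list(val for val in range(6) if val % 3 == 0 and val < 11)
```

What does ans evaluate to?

Step 1: Filter range(6) where val % 3 == 0 and val < 11:
  val=0: both conditions met, included
  val=1: excluded (1 % 3 != 0)
  val=2: excluded (2 % 3 != 0)
  val=3: both conditions met, included
  val=4: excluded (4 % 3 != 0)
  val=5: excluded (5 % 3 != 0)
Therefore ans = [0, 3].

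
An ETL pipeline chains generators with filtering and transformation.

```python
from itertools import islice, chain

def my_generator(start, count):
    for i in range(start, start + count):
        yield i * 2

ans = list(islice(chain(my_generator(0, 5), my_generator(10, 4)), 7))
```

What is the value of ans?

Step 1: my_generator(0, 5) yields [0, 2, 4, 6, 8].
Step 2: my_generator(10, 4) yields [20, 22, 24, 26].
Step 3: chain concatenates: [0, 2, 4, 6, 8, 20, 22, 24, 26].
Step 4: islice takes first 7: [0, 2, 4, 6, 8, 20, 22].
Therefore ans = [0, 2, 4, 6, 8, 20, 22].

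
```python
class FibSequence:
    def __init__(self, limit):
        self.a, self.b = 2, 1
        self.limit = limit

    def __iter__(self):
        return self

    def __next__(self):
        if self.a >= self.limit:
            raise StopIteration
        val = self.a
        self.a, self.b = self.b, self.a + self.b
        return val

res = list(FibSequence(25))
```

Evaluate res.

Step 1: Fibonacci-like sequence (a=2, b=1) until >= 25:
  Yield 2, then a,b = 1,3
  Yield 1, then a,b = 3,4
  Yield 3, then a,b = 4,7
  Yield 4, then a,b = 7,11
  Yield 7, then a,b = 11,18
  Yield 11, then a,b = 18,29
  Yield 18, then a,b = 29,47
Step 2: 29 >= 25, stop.
Therefore res = [2, 1, 3, 4, 7, 11, 18].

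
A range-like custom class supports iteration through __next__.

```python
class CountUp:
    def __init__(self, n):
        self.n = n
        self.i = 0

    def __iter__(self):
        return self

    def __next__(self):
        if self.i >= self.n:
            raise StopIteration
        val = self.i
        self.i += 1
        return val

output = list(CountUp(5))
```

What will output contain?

Step 1: CountUp(5) creates an iterator counting 0 to 4.
Step 2: list() consumes all values: [0, 1, 2, 3, 4].
Therefore output = [0, 1, 2, 3, 4].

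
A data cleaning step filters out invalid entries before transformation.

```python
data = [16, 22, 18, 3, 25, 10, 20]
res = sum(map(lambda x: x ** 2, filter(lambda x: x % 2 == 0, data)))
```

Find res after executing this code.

Step 1: Filter even numbers from [16, 22, 18, 3, 25, 10, 20]: [16, 22, 18, 10, 20]
Step 2: Square each: [256, 484, 324, 100, 400]
Step 3: Sum = 1564.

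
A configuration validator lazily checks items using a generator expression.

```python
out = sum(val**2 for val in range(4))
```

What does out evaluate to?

Step 1: Compute val**2 for each val in range(4):
  val=0: 0**2 = 0
  val=1: 1**2 = 1
  val=2: 2**2 = 4
  val=3: 3**2 = 9
Step 2: sum = 0 + 1 + 4 + 9 = 14.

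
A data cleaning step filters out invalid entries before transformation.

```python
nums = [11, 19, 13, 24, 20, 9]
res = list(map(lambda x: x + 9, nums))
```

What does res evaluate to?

Step 1: Apply lambda x: x + 9 to each element:
  11 -> 20
  19 -> 28
  13 -> 22
  24 -> 33
  20 -> 29
  9 -> 18
Therefore res = [20, 28, 22, 33, 29, 18].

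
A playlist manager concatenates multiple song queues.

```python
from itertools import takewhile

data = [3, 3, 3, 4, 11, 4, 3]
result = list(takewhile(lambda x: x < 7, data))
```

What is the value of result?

Step 1: takewhile stops at first element >= 7:
  3 < 7: take
  3 < 7: take
  3 < 7: take
  4 < 7: take
  11 >= 7: stop
Therefore result = [3, 3, 3, 4].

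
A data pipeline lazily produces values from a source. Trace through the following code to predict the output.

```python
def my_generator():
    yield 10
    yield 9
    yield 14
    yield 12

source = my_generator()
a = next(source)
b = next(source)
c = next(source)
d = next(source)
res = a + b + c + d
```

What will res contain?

Step 1: Create generator and consume all values:
  a = next(source) = 10
  b = next(source) = 9
  c = next(source) = 14
  d = next(source) = 12
Step 2: res = 10 + 9 + 14 + 12 = 45.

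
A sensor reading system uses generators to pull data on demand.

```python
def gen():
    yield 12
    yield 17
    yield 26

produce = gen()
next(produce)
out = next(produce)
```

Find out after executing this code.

Step 1: gen() creates a generator.
Step 2: next(produce) yields 12 (consumed and discarded).
Step 3: next(produce) yields 17, assigned to out.
Therefore out = 17.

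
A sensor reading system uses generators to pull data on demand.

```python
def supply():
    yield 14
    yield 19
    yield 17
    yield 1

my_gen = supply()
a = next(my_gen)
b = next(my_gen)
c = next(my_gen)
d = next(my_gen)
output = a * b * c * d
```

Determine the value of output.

Step 1: Create generator and consume all values:
  a = next(my_gen) = 14
  b = next(my_gen) = 19
  c = next(my_gen) = 17
  d = next(my_gen) = 1
Step 2: output = 14 * 19 * 17 * 1 = 4522.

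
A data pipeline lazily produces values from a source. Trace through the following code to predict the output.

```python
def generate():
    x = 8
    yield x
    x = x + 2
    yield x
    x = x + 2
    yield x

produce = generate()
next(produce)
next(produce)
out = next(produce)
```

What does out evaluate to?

Step 1: Trace through generator execution:
  Yield 1: x starts at 8, yield 8
  Yield 2: x = 8 + 2 = 10, yield 10
  Yield 3: x = 10 + 2 = 12, yield 12
Step 2: First next() gets 8, second next() gets the second value, third next() yields 12.
Therefore out = 12.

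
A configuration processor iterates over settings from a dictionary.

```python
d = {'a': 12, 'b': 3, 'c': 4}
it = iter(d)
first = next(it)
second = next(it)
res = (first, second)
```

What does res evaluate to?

Step 1: iter(d) iterates over keys: ['a', 'b', 'c'].
Step 2: first = next(it) = 'a', second = next(it) = 'b'.
Therefore res = ('a', 'b').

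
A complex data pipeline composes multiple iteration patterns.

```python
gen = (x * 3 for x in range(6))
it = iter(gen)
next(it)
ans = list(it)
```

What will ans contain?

Step 1: Generator produces [0, 3, 6, 9, 12, 15].
Step 2: next(it) consumes first element (0).
Step 3: list(it) collects remaining: [3, 6, 9, 12, 15].
Therefore ans = [3, 6, 9, 12, 15].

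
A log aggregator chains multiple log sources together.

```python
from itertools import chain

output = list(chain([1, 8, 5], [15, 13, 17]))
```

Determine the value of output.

Step 1: chain() concatenates iterables: [1, 8, 5] + [15, 13, 17].
Therefore output = [1, 8, 5, 15, 13, 17].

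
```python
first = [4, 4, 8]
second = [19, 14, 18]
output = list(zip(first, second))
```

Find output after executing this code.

Step 1: zip pairs elements at same index:
  Index 0: (4, 19)
  Index 1: (4, 14)
  Index 2: (8, 18)
Therefore output = [(4, 19), (4, 14), (8, 18)].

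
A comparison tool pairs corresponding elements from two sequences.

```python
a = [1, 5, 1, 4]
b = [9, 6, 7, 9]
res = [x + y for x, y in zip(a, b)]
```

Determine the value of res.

Step 1: Add corresponding elements:
  1 + 9 = 10
  5 + 6 = 11
  1 + 7 = 8
  4 + 9 = 13
Therefore res = [10, 11, 8, 13].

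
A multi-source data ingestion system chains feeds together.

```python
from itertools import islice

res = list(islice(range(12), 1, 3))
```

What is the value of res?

Step 1: islice(range(12), 1, 3) takes elements at indices [1, 3).
Step 2: Elements: [1, 2].
Therefore res = [1, 2].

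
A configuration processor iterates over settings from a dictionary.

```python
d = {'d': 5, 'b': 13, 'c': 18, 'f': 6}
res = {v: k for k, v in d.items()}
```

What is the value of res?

Step 1: Invert dict (swap keys and values):
  'd': 5 -> 5: 'd'
  'b': 13 -> 13: 'b'
  'c': 18 -> 18: 'c'
  'f': 6 -> 6: 'f'
Therefore res = {5: 'd', 13: 'b', 18: 'c', 6: 'f'}.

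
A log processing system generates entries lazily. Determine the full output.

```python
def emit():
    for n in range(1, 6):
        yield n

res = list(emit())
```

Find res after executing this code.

Step 1: The generator yields each value from range(1, 6).
Step 2: list() consumes all yields: [1, 2, 3, 4, 5].
Therefore res = [1, 2, 3, 4, 5].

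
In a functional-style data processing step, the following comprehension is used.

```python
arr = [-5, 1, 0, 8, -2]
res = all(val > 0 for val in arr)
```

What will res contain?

Step 1: Check val > 0 for each element in [-5, 1, 0, 8, -2]:
  -5 > 0: False
  1 > 0: True
  0 > 0: False
  8 > 0: True
  -2 > 0: False
Step 2: all() returns False.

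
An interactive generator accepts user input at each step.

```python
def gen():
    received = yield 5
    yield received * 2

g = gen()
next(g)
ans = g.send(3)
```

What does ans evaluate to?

Step 1: next(g) advances to first yield, producing 5.
Step 2: send(3) resumes, received = 3.
Step 3: yield received * 2 = 3 * 2 = 6.
Therefore ans = 6.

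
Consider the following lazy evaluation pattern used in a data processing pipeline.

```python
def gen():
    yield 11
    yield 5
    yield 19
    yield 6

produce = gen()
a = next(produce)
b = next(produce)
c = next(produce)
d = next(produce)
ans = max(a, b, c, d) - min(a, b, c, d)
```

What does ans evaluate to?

Step 1: Create generator and consume all values:
  a = next(produce) = 11
  b = next(produce) = 5
  c = next(produce) = 19
  d = next(produce) = 6
Step 2: max = 19, min = 5, ans = 19 - 5 = 14.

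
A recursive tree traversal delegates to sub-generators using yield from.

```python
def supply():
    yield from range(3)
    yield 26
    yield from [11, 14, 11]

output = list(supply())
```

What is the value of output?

Step 1: Trace yields in order:
  yield 0
  yield 1
  yield 2
  yield 26
  yield 11
  yield 14
  yield 11
Therefore output = [0, 1, 2, 26, 11, 14, 11].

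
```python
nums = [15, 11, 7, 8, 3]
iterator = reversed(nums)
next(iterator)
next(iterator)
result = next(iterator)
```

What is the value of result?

Step 1: reversed([15, 11, 7, 8, 3]) gives iterator: [3, 8, 7, 11, 15].
Step 2: First next() = 3, second next() = 8.
Step 3: Third next() = 7.
Therefore result = 7.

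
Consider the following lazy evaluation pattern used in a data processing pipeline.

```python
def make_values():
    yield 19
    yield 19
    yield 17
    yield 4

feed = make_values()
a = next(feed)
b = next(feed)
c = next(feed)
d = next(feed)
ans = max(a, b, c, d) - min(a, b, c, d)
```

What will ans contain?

Step 1: Create generator and consume all values:
  a = next(feed) = 19
  b = next(feed) = 19
  c = next(feed) = 17
  d = next(feed) = 4
Step 2: max = 19, min = 4, ans = 19 - 4 = 15.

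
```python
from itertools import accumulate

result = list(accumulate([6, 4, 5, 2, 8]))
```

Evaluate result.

Step 1: accumulate computes running sums:
  + 6 = 6
  + 4 = 10
  + 5 = 15
  + 2 = 17
  + 8 = 25
Therefore result = [6, 10, 15, 17, 25].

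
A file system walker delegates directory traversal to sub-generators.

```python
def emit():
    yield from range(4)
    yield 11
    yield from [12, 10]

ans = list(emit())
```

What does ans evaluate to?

Step 1: Trace yields in order:
  yield 0
  yield 1
  yield 2
  yield 3
  yield 11
  yield 12
  yield 10
Therefore ans = [0, 1, 2, 3, 11, 12, 10].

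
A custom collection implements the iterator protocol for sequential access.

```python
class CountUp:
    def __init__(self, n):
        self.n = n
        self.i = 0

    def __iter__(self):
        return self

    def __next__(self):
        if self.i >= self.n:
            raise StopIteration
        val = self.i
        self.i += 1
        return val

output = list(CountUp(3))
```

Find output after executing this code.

Step 1: CountUp(3) creates an iterator counting 0 to 2.
Step 2: list() consumes all values: [0, 1, 2].
Therefore output = [0, 1, 2].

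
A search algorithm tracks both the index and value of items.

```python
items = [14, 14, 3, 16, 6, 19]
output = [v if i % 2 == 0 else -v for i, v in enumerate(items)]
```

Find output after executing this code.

Step 1: For each (i, v), keep v if i is even, negate if odd:
  i=0 (even): keep 14
  i=1 (odd): negate to -14
  i=2 (even): keep 3
  i=3 (odd): negate to -16
  i=4 (even): keep 6
  i=5 (odd): negate to -19
Therefore output = [14, -14, 3, -16, 6, -19].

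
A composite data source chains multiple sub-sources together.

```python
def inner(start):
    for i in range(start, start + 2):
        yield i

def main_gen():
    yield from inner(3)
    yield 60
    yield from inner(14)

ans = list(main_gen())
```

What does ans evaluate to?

Step 1: main_gen() delegates to inner(3):
  yield 3
  yield 4
Step 2: yield 60
Step 3: Delegates to inner(14):
  yield 14
  yield 15
Therefore ans = [3, 4, 60, 14, 15].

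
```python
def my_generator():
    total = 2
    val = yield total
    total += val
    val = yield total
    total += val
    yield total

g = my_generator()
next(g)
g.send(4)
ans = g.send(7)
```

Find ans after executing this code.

Step 1: next() -> yield total=2.
Step 2: send(4) -> val=4, total = 2+4 = 6, yield 6.
Step 3: send(7) -> val=7, total = 6+7 = 13, yield 13.
Therefore ans = 13.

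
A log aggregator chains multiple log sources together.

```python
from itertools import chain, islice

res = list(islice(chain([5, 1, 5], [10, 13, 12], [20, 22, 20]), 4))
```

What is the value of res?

Step 1: chain([5, 1, 5], [10, 13, 12], [20, 22, 20]) = [5, 1, 5, 10, 13, 12, 20, 22, 20].
Step 2: islice takes first 4 elements: [5, 1, 5, 10].
Therefore res = [5, 1, 5, 10].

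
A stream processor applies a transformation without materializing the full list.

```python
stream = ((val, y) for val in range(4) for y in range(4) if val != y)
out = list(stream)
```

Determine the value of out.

Step 1: Nested generator over range(4) x range(4) where val != y:
  (0, 0): excluded (val == y)
  (0, 1): included
  (0, 2): included
  (0, 3): included
  (1, 0): included
  (1, 1): excluded (val == y)
  (1, 2): included
  (1, 3): included
  (2, 0): included
  (2, 1): included
  (2, 2): excluded (val == y)
  (2, 3): included
  (3, 0): included
  (3, 1): included
  (3, 2): included
  (3, 3): excluded (val == y)
Therefore out = [(0, 1), (0, 2), (0, 3), (1, 0), (1, 2), (1, 3), (2, 0), (2, 1), (2, 3), (3, 0), (3, 1), (3, 2)].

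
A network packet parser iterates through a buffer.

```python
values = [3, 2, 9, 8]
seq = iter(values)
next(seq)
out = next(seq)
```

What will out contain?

Step 1: Create iterator over [3, 2, 9, 8].
Step 2: next() consumes 3.
Step 3: next() returns 2.
Therefore out = 2.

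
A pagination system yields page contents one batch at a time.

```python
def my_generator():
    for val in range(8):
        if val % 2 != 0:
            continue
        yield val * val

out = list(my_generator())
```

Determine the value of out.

Step 1: Only yield val**2 when val is divisible by 2:
  val=0: 0 % 2 == 0, yield 0**2 = 0
  val=2: 2 % 2 == 0, yield 2**2 = 4
  val=4: 4 % 2 == 0, yield 4**2 = 16
  val=6: 6 % 2 == 0, yield 6**2 = 36
Therefore out = [0, 4, 16, 36].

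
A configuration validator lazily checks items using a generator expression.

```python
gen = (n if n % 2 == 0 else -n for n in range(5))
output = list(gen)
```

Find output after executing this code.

Step 1: For each n in range(5), yield n if even, else -n:
  n=0: even, yield 0
  n=1: odd, yield -1
  n=2: even, yield 2
  n=3: odd, yield -3
  n=4: even, yield 4
Therefore output = [0, -1, 2, -3, 4].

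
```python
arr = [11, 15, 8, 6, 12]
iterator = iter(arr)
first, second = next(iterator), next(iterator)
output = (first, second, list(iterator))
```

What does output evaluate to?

Step 1: Create iterator over [11, 15, 8, 6, 12].
Step 2: first = 11, second = 15.
Step 3: Remaining elements: [8, 6, 12].
Therefore output = (11, 15, [8, 6, 12]).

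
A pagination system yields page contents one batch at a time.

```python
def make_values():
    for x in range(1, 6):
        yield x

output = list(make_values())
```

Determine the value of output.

Step 1: The generator yields each value from range(1, 6).
Step 2: list() consumes all yields: [1, 2, 3, 4, 5].
Therefore output = [1, 2, 3, 4, 5].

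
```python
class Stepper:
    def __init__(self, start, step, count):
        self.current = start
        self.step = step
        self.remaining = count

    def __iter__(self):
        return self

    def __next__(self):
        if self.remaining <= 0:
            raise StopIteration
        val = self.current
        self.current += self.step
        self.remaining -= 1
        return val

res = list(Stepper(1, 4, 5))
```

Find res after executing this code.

Step 1: Stepper starts at 1, increments by 4, for 5 steps:
  Yield 1, then current += 4
  Yield 5, then current += 4
  Yield 9, then current += 4
  Yield 13, then current += 4
  Yield 17, then current += 4
Therefore res = [1, 5, 9, 13, 17].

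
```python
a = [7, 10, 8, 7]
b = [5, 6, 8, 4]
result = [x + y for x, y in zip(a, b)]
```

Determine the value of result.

Step 1: Add corresponding elements:
  7 + 5 = 12
  10 + 6 = 16
  8 + 8 = 16
  7 + 4 = 11
Therefore result = [12, 16, 16, 11].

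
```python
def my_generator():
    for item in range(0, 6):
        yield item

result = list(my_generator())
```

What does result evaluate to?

Step 1: The generator yields each value from range(0, 6).
Step 2: list() consumes all yields: [0, 1, 2, 3, 4, 5].
Therefore result = [0, 1, 2, 3, 4, 5].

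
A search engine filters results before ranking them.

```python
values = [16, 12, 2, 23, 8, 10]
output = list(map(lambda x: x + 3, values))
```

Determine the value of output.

Step 1: Apply lambda x: x + 3 to each element:
  16 -> 19
  12 -> 15
  2 -> 5
  23 -> 26
  8 -> 11
  10 -> 13
Therefore output = [19, 15, 5, 26, 11, 13].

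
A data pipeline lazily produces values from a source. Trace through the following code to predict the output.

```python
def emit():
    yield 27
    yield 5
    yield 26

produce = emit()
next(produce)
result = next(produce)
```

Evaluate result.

Step 1: emit() creates a generator.
Step 2: next(produce) yields 27 (consumed and discarded).
Step 3: next(produce) yields 5, assigned to result.
Therefore result = 5.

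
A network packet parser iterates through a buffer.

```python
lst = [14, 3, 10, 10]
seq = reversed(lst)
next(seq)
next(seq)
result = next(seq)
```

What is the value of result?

Step 1: reversed([14, 3, 10, 10]) gives iterator: [10, 10, 3, 14].
Step 2: First next() = 10, second next() = 10.
Step 3: Third next() = 3.
Therefore result = 3.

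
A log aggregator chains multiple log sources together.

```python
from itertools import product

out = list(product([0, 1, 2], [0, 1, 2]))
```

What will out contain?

Step 1: product([0, 1, 2], [0, 1, 2]) gives all pairs:
  (0, 0)
  (0, 1)
  (0, 2)
  (1, 0)
  (1, 1)
  (1, 2)
  (2, 0)
  (2, 1)
  (2, 2)
Therefore out = [(0, 0), (0, 1), (0, 2), (1, 0), (1, 1), (1, 2), (2, 0), (2, 1), (2, 2)].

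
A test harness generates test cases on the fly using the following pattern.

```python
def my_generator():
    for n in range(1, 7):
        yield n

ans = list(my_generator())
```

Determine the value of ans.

Step 1: The generator yields each value from range(1, 7).
Step 2: list() consumes all yields: [1, 2, 3, 4, 5, 6].
Therefore ans = [1, 2, 3, 4, 5, 6].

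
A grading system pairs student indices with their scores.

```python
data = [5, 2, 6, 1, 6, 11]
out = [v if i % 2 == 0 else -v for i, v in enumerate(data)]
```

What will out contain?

Step 1: For each (i, v), keep v if i is even, negate if odd:
  i=0 (even): keep 5
  i=1 (odd): negate to -2
  i=2 (even): keep 6
  i=3 (odd): negate to -1
  i=4 (even): keep 6
  i=5 (odd): negate to -11
Therefore out = [5, -2, 6, -1, 6, -11].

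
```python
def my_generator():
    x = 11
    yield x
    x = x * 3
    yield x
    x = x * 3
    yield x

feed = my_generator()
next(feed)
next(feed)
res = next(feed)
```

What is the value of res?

Step 1: Trace through generator execution:
  Yield 1: x starts at 11, yield 11
  Yield 2: x = 11 * 3 = 33, yield 33
  Yield 3: x = 33 * 3 = 99, yield 99
Step 2: First next() gets 11, second next() gets the second value, third next() yields 99.
Therefore res = 99.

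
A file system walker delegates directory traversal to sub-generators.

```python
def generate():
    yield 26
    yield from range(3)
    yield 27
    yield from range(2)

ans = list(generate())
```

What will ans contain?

Step 1: Trace yields in order:
  yield 26
  yield 0
  yield 1
  yield 2
  yield 27
  yield 0
  yield 1
Therefore ans = [26, 0, 1, 2, 27, 0, 1].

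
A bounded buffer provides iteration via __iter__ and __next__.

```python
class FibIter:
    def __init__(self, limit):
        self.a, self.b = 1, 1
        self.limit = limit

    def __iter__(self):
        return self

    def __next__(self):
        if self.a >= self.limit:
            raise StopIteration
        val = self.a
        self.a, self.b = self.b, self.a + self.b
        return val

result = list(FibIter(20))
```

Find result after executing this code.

Step 1: Fibonacci-like sequence (a=1, b=1) until >= 20:
  Yield 1, then a,b = 1,2
  Yield 1, then a,b = 2,3
  Yield 2, then a,b = 3,5
  Yield 3, then a,b = 5,8
  Yield 5, then a,b = 8,13
  Yield 8, then a,b = 13,21
  Yield 13, then a,b = 21,34
Step 2: 21 >= 20, stop.
Therefore result = [1, 1, 2, 3, 5, 8, 13].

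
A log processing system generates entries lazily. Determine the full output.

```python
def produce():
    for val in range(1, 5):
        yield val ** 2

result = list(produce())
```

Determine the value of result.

Step 1: For each val in range(1, 5), yield val**2:
  val=1: yield 1**2 = 1
  val=2: yield 2**2 = 4
  val=3: yield 3**2 = 9
  val=4: yield 4**2 = 16
Therefore result = [1, 4, 9, 16].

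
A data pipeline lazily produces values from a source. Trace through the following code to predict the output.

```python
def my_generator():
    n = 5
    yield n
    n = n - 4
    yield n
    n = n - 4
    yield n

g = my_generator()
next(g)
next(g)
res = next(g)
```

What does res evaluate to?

Step 1: Trace through generator execution:
  Yield 1: n starts at 5, yield 5
  Yield 2: n = 5 - 4 = 1, yield 1
  Yield 3: n = 1 - 4 = -3, yield -3
Step 2: First next() gets 5, second next() gets the second value, third next() yields -3.
Therefore res = -3.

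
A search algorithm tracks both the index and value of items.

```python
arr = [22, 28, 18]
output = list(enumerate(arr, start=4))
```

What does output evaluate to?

Step 1: enumerate with start=4:
  (4, 22)
  (5, 28)
  (6, 18)
Therefore output = [(4, 22), (5, 28), (6, 18)].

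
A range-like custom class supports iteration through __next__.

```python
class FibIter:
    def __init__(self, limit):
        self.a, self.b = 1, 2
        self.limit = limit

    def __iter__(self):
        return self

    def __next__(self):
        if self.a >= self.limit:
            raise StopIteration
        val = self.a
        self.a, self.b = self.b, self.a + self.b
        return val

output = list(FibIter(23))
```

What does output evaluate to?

Step 1: Fibonacci-like sequence (a=1, b=2) until >= 23:
  Yield 1, then a,b = 2,3
  Yield 2, then a,b = 3,5
  Yield 3, then a,b = 5,8
  Yield 5, then a,b = 8,13
  Yield 8, then a,b = 13,21
  Yield 13, then a,b = 21,34
  Yield 21, then a,b = 34,55
Step 2: 34 >= 23, stop.
Therefore output = [1, 2, 3, 5, 8, 13, 21].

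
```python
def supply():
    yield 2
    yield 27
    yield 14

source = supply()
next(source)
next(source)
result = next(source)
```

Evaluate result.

Step 1: supply() creates a generator.
Step 2: next(source) yields 2 (consumed and discarded).
Step 3: next(source) yields 27 (consumed and discarded).
Step 4: next(source) yields 14, assigned to result.
Therefore result = 14.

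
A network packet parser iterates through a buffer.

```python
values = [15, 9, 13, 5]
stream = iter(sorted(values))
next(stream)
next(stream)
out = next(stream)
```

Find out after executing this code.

Step 1: sorted([15, 9, 13, 5]) = [5, 9, 13, 15].
Step 2: Create iterator and skip 2 elements.
Step 3: next() returns 13.
Therefore out = 13.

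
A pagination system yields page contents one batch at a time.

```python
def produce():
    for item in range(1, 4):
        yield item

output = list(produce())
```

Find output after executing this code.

Step 1: The generator yields each value from range(1, 4).
Step 2: list() consumes all yields: [1, 2, 3].
Therefore output = [1, 2, 3].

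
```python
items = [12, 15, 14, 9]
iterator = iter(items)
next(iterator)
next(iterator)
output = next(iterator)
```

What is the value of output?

Step 1: Create iterator over [12, 15, 14, 9].
Step 2: next() consumes 12.
Step 3: next() consumes 15.
Step 4: next() returns 14.
Therefore output = 14.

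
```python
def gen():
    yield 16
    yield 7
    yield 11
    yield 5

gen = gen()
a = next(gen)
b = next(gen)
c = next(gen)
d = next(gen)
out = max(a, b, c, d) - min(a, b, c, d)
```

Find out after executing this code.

Step 1: Create generator and consume all values:
  a = next(gen) = 16
  b = next(gen) = 7
  c = next(gen) = 11
  d = next(gen) = 5
Step 2: max = 16, min = 5, out = 16 - 5 = 11.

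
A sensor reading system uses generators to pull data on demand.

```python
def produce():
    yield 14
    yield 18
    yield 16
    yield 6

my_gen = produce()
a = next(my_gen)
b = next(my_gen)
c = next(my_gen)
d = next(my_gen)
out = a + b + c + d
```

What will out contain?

Step 1: Create generator and consume all values:
  a = next(my_gen) = 14
  b = next(my_gen) = 18
  c = next(my_gen) = 16
  d = next(my_gen) = 6
Step 2: out = 14 + 18 + 16 + 6 = 54.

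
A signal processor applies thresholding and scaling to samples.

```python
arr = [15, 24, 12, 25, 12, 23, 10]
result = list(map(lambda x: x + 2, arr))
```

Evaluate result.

Step 1: Apply lambda x: x + 2 to each element:
  15 -> 17
  24 -> 26
  12 -> 14
  25 -> 27
  12 -> 14
  23 -> 25
  10 -> 12
Therefore result = [17, 26, 14, 27, 14, 25, 12].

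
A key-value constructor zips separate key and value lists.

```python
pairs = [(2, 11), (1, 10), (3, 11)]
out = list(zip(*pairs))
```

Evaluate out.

Step 1: zip(*pairs) transposes: unzips [(2, 11), (1, 10), (3, 11)] into separate sequences.
Step 2: First elements: (2, 1, 3), second elements: (11, 10, 11).
Therefore out = [(2, 1, 3), (11, 10, 11)].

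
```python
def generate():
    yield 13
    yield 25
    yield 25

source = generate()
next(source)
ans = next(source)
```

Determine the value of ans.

Step 1: generate() creates a generator.
Step 2: next(source) yields 13 (consumed and discarded).
Step 3: next(source) yields 25, assigned to ans.
Therefore ans = 25.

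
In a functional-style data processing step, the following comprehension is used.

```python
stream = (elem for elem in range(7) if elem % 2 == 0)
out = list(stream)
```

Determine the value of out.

Step 1: Filter range(7) keeping only even values:
  elem=0: even, included
  elem=1: odd, excluded
  elem=2: even, included
  elem=3: odd, excluded
  elem=4: even, included
  elem=5: odd, excluded
  elem=6: even, included
Therefore out = [0, 2, 4, 6].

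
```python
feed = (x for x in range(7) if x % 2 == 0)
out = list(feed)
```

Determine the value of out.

Step 1: Filter range(7) keeping only even values:
  x=0: even, included
  x=1: odd, excluded
  x=2: even, included
  x=3: odd, excluded
  x=4: even, included
  x=5: odd, excluded
  x=6: even, included
Therefore out = [0, 2, 4, 6].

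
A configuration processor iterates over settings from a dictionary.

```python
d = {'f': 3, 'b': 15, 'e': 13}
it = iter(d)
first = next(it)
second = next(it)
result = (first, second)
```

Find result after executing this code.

Step 1: iter(d) iterates over keys: ['f', 'b', 'e'].
Step 2: first = next(it) = 'f', second = next(it) = 'b'.
Therefore result = ('f', 'b').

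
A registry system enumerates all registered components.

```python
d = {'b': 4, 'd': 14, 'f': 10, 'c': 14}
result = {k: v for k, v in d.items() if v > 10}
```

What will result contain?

Step 1: Filter items where value > 10:
  'b': 4 <= 10: removed
  'd': 14 > 10: kept
  'f': 10 <= 10: removed
  'c': 14 > 10: kept
Therefore result = {'d': 14, 'c': 14}.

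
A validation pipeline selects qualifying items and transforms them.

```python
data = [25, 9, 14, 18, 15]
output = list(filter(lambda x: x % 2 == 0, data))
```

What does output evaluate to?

Step 1: Filter elements divisible by 2:
  25 % 2 = 1: removed
  9 % 2 = 1: removed
  14 % 2 = 0: kept
  18 % 2 = 0: kept
  15 % 2 = 1: removed
Therefore output = [14, 18].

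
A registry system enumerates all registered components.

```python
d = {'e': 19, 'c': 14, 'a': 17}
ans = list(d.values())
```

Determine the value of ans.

Step 1: d.values() returns the dictionary values in insertion order.
Therefore ans = [19, 14, 17].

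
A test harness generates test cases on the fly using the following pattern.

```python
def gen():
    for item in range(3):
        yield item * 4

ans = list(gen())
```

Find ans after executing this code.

Step 1: For each item in range(3), yield item * 4:
  item=0: yield 0 * 4 = 0
  item=1: yield 1 * 4 = 4
  item=2: yield 2 * 4 = 8
Therefore ans = [0, 4, 8].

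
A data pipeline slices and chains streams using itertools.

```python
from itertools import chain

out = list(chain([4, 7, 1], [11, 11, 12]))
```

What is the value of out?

Step 1: chain() concatenates iterables: [4, 7, 1] + [11, 11, 12].
Therefore out = [4, 7, 1, 11, 11, 12].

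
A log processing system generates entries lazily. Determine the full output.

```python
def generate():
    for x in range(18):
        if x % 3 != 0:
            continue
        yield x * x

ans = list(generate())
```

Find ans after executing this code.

Step 1: Only yield x**2 when x is divisible by 3:
  x=0: 0 % 3 == 0, yield 0**2 = 0
  x=3: 3 % 3 == 0, yield 3**2 = 9
  x=6: 6 % 3 == 0, yield 6**2 = 36
  x=9: 9 % 3 == 0, yield 9**2 = 81
  x=12: 12 % 3 == 0, yield 12**2 = 144
  x=15: 15 % 3 == 0, yield 15**2 = 225
Therefore ans = [0, 9, 36, 81, 144, 225].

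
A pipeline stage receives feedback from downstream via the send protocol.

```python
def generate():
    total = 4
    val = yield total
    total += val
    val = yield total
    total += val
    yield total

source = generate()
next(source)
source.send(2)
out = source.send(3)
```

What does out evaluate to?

Step 1: next() -> yield total=4.
Step 2: send(2) -> val=2, total = 4+2 = 6, yield 6.
Step 3: send(3) -> val=3, total = 6+3 = 9, yield 9.
Therefore out = 9.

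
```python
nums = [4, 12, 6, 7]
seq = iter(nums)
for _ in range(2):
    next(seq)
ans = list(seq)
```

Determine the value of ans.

Step 1: Create iterator over [4, 12, 6, 7].
Step 2: Advance 2 positions (consuming [4, 12]).
Step 3: list() collects remaining elements: [6, 7].
Therefore ans = [6, 7].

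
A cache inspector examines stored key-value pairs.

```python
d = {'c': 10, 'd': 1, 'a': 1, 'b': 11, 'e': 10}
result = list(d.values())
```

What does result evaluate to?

Step 1: d.values() returns the dictionary values in insertion order.
Therefore result = [10, 1, 1, 11, 10].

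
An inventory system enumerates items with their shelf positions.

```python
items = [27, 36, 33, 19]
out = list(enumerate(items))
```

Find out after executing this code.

Step 1: enumerate pairs each element with its index:
  (0, 27)
  (1, 36)
  (2, 33)
  (3, 19)
Therefore out = [(0, 27), (1, 36), (2, 33), (3, 19)].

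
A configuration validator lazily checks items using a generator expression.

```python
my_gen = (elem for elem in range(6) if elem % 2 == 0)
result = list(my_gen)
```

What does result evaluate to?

Step 1: Filter range(6) keeping only even values:
  elem=0: even, included
  elem=1: odd, excluded
  elem=2: even, included
  elem=3: odd, excluded
  elem=4: even, included
  elem=5: odd, excluded
Therefore result = [0, 2, 4].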